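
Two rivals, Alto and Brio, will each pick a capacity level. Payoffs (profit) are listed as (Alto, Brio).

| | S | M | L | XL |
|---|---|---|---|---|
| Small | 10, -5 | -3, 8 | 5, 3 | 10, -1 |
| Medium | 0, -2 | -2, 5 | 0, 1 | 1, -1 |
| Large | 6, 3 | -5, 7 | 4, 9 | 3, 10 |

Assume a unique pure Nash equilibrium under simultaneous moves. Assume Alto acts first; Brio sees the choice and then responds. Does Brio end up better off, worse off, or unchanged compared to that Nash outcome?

better off

Work backward from Brio's decision.
- Small → Brio plays M (best of -5, 8, 3, -1); Alto gets -3.
- Medium → Brio plays M (best of -2, 5, 1, -1); Alto gets -2.
- Large → Brio plays XL (best of 3, 7, 9, 10); Alto gets 3.
Alto's induced payoffs are -3, -2, 3, so Alto commits to Large. Subgame-perfect outcome: (Large, XL) with payoffs (3, 10).
For the simultaneous game, intersect best replies.
Alto's best replies: S→Small; M→Medium; L→Small; XL→Small.
Brio's best replies: Small→M; Medium→M; Large→XL.
The unique mutual best reply is (Medium, M), giving (-2, 5).
Brio earns 10 sequentially versus 5 at the Nash outcome: better off.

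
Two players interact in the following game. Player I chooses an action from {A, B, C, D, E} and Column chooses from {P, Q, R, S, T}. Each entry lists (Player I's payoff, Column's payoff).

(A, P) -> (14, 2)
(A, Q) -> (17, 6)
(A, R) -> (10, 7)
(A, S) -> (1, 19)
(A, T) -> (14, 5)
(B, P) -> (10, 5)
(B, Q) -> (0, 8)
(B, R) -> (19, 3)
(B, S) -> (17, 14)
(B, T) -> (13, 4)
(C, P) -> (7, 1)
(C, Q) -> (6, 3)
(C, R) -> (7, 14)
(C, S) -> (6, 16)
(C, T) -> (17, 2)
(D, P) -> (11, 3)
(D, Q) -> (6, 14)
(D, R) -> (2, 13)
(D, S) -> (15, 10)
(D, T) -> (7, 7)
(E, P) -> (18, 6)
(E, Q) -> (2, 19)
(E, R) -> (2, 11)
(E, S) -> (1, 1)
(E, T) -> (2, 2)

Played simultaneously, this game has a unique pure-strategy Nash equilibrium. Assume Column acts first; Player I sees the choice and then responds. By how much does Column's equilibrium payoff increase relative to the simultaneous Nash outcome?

0

Backward induction with Column moving first.
- P: BR = E, leader payoff 6.
- Q: BR = A, leader payoff 6.
- R: BR = B, leader payoff 3.
- S: BR = B, leader payoff 14.
- T: BR = C, leader payoff 2.
Column's induced payoffs are 6, 6, 3, 14, 2, so Column commits to S. Subgame-perfect outcome: (B, S) with payoffs (17, 14).
For the simultaneous game, intersect best replies.
Player I's best replies: P→E; Q→A; R→B; S→B; T→C.
Column's best replies: A→S; B→S; C→S; D→Q; E→Q.
Only (B, S) has each player best-responding; Nash payoffs (17, 14).
Column's commitment gain: 14 − 14 = 0.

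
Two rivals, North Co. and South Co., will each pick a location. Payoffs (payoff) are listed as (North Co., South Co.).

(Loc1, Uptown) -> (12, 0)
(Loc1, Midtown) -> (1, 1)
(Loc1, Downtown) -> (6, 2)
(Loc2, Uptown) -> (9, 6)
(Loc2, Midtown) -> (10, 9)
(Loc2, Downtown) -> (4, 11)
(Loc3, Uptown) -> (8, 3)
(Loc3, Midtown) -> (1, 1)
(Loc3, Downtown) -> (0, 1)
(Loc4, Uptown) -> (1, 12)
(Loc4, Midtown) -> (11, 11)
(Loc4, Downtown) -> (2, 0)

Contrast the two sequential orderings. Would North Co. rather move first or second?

If North Co. leads: South Co.'s best replies are Loc1→Downtown, Loc2→Downtown, Loc3→Uptown, Loc4→Uptown; North Co.'s induced payoffs 6, 4, 8, 1; outcome (Loc3, Uptown), payoffs (8, 3).
If South Co. leads: North Co.'s best replies are Uptown→Loc1, Midtown→Loc4, Downtown→Loc1; South Co.'s induced payoffs 0, 11, 2; outcome (Loc4, Midtown), payoffs (11, 11).
North Co. gets 8 moving first and 11 moving second, so North Co. prefers to move second.

second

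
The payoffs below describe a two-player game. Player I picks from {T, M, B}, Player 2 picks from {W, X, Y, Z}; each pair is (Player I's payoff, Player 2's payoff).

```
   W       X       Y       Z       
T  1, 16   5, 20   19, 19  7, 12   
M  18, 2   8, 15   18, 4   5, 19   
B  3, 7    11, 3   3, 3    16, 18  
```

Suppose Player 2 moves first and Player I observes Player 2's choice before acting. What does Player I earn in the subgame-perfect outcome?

19

Backward induction with Player 2 moving first.
- W → Player I plays M (best of 1, 18, 3); Player 2 gets 2.
- X → Player I plays B (best of 5, 8, 11); Player 2 gets 3.
- Y → Player I plays T (best of 19, 18, 3); Player 2 gets 19.
- Z → Player I plays B (best of 7, 5, 16); Player 2 gets 18.
Maximizing over 2, 3, 19, 18, Player 2 chooses Y. Subgame-perfect outcome: (T, Y) with payoffs (19, 19).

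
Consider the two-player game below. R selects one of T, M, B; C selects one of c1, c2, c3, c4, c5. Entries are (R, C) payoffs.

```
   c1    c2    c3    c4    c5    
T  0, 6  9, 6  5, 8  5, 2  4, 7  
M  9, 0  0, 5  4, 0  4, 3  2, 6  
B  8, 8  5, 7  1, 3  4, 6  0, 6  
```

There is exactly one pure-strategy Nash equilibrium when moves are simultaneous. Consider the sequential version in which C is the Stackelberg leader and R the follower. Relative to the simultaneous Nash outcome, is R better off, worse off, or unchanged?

R best-responds to each possible C move:
- c1: BR = M, leader payoff 0.
- c2: BR = T, leader payoff 6.
- c3: BR = T, leader payoff 8.
- c4: BR = T, leader payoff 2.
- c5: BR = T, leader payoff 7.
C's induced payoffs are 0, 6, 8, 2, 7, so C commits to c3. Subgame-perfect outcome: (T, c3) with payoffs (5, 8).
For the simultaneous game, intersect best replies.
R's best replies: c1→M; c2→T; c3→T; c4→T; c5→T.
C's best replies: T→c3; M→c5; B→c1.
Only (T, c3) has each player best-responding; Nash payoffs (5, 8).
R earns 5 sequentially versus 5 at the Nash outcome: unchanged.

unchanged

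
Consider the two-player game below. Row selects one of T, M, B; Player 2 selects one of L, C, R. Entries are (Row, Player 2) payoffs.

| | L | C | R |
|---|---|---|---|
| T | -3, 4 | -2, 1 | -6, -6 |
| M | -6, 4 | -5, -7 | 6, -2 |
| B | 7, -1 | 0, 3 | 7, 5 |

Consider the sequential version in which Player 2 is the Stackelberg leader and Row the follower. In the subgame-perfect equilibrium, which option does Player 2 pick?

R

Work backward from Row's decision.
- L → Row plays B (best of -3, -6, 7); Player 2 gets -1.
- C → Row plays B (best of -2, -5, 0); Player 2 gets 3.
- R → Row plays B (best of -6, 6, 7); Player 2 gets 5.
Maximizing over -1, 3, 5, Player 2 chooses R. Subgame-perfect outcome: (B, R) with payoffs (7, 5).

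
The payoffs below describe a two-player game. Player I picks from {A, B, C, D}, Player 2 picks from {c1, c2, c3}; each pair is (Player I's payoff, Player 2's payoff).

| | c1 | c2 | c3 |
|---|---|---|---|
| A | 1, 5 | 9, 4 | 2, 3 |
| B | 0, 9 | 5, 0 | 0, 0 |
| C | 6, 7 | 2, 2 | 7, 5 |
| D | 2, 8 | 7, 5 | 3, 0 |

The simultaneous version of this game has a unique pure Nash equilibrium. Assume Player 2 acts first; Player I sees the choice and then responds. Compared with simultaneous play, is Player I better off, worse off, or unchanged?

Player I best-responds to each possible Player 2 move:
- c1 → Player I plays C (best of 1, 0, 6, 2); Player 2 gets 7.
- c2 → Player I plays A (best of 9, 5, 2, 7); Player 2 gets 4.
- c3 → Player I plays C (best of 2, 0, 7, 3); Player 2 gets 5.
Maximizing over 7, 4, 5, Player 2 chooses c1. Subgame-perfect outcome: (C, c1) with payoffs (6, 7).
Now find the simultaneous Nash equilibrium.
Player I's best replies: c1→C; c2→A; c3→C.
Player 2's best replies: A→c1; B→c1; C→c1; D→c1.
The unique mutual best reply is (C, c1), giving (6, 7).
Player I earns 6 sequentially versus 6 at the Nash outcome: unchanged.

unchanged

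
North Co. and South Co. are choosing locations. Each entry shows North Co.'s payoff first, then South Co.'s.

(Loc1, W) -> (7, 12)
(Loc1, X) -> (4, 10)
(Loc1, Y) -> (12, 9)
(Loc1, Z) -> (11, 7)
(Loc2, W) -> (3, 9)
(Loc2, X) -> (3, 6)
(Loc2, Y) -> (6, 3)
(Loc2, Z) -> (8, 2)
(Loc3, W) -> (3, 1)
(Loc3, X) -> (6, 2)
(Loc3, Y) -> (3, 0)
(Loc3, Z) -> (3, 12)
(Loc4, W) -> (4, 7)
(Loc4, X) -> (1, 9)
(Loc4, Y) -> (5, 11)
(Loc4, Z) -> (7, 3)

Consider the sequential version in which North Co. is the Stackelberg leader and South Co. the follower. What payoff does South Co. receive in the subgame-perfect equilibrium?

South Co. best-responds to each possible North Co. move:
- Loc1: South Co. compares 12, 10, 9, 7 and picks W; North Co. would get 7.
- Loc2: South Co. compares 9, 6, 3, 2 and picks W; North Co. would get 3.
- Loc3: South Co. compares 1, 2, 0, 12 and picks Z; North Co. would get 3.
- Loc4: South Co. compares 7, 9, 11, 3 and picks Y; North Co. would get 5.
Among 7, 3, 3, 5, the best is 7 at Loc1. Subgame-perfect outcome: (Loc1, W) with payoffs (7, 12).

12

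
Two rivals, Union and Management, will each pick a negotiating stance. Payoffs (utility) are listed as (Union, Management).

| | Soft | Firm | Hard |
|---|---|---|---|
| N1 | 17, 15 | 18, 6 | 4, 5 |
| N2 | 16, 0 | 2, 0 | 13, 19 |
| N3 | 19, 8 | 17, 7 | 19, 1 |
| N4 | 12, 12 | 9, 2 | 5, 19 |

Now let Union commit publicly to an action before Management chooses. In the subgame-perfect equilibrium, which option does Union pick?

N3

Solve by backward induction (Union leads).
- N1: BR = Soft, leader payoff 17.
- N2: BR = Hard, leader payoff 13.
- N3: BR = Soft, leader payoff 19.
- N4: BR = Hard, leader payoff 5.
Among 17, 13, 19, 5, the best is 19 at N3. Subgame-perfect outcome: (N3, Soft) with payoffs (19, 8).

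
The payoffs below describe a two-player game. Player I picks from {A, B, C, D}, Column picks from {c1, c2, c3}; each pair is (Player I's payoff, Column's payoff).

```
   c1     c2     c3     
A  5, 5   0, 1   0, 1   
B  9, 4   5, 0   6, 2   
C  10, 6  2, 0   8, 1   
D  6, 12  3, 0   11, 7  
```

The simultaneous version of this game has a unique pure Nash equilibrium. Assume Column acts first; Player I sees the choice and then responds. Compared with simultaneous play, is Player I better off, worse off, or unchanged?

Player I best-responds to each possible Column move:
- c1: BR = C, leader payoff 6.
- c2: BR = B, leader payoff 0.
- c3: BR = D, leader payoff 7.
Maximizing over 6, 0, 7, Column chooses c3. Subgame-perfect outcome: (D, c3) with payoffs (11, 7).
For the simultaneous game, intersect best replies.
Player I's best replies: c1→C; c2→B; c3→D.
Column's best replies: A→c1; B→c1; C→c1; D→c1.
Only (C, c1) has each player best-responding; Nash payoffs (10, 6).
Player I earns 11 sequentially versus 10 at the Nash outcome: better off.

better off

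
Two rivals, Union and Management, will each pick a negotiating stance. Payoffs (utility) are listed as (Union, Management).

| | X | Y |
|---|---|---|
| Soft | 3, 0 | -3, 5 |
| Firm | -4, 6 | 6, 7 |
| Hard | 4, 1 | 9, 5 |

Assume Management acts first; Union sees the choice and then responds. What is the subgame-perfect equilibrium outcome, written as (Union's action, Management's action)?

(Hard, Y)

Work backward from Union's decision.
- X → Union plays Hard (best of 3, -4, 4); Management gets 1.
- Y → Union plays Hard (best of -3, 6, 9); Management gets 5.
Management's induced payoffs are 1, 5, so Management commits to Y. Subgame-perfect outcome: (Hard, Y) with payoffs (9, 5).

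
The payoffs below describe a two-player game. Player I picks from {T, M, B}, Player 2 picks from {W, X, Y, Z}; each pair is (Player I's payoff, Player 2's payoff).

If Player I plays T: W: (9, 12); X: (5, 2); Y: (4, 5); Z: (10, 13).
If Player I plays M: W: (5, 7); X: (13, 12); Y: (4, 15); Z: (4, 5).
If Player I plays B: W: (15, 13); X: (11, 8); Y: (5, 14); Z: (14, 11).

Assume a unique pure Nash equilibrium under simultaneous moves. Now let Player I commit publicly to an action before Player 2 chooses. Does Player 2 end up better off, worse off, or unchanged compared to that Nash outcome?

Player 2 best-responds to each possible Player I move:
- T: Player 2 compares 12, 2, 5, 13 and picks Z; Player I would get 10.
- M: Player 2 compares 7, 12, 15, 5 and picks Y; Player I would get 4.
- B: Player 2 compares 13, 8, 14, 11 and picks Y; Player I would get 5.
Maximizing over 10, 4, 5, Player I chooses T. Subgame-perfect outcome: (T, Z) with payoffs (10, 13).
Now find the simultaneous Nash equilibrium.
Player I's best replies: W→B; X→M; Y→B; Z→B.
Player 2's best replies: T→Z; M→Y; B→Y.
Only (B, Y) has each player best-responding; Nash payoffs (5, 14).
Player 2 earns 13 sequentially versus 14 at the Nash outcome: worse off.

worse off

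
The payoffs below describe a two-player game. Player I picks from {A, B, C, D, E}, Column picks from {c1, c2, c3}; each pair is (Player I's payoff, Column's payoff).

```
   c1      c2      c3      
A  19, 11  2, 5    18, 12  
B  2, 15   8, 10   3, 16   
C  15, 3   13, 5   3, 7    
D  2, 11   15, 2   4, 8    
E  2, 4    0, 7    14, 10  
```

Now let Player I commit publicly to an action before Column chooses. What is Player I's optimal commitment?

Column best-responds to each possible Player I move:
- A: Column compares 11, 5, 12 and picks c3; Player I would get 18.
- B: Column compares 15, 10, 16 and picks c3; Player I would get 3.
- C: Column compares 3, 5, 7 and picks c3; Player I would get 3.
- D: Column compares 11, 2, 8 and picks c1; Player I would get 2.
- E: Column compares 4, 7, 10 and picks c3; Player I would get 14.
Among 18, 3, 3, 2, 14, the best is 18 at A. Subgame-perfect outcome: (A, c3) with payoffs (18, 12).

A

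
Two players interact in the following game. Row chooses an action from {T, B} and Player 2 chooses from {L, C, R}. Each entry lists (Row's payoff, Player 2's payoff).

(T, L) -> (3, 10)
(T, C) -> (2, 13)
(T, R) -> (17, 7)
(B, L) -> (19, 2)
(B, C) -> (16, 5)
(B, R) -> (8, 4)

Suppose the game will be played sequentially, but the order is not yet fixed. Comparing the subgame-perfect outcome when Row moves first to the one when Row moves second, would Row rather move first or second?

If Row leads: Player 2's best replies are T→C, B→C; Row's induced payoffs 2, 16; outcome (B, C), payoffs (16, 5).
If Player 2 leads: Row's best replies are L→B, C→B, R→T; Player 2's induced payoffs 2, 5, 7; outcome (T, R), payoffs (17, 7).
Row gets 16 moving first and 17 moving second, so Row prefers to move second.

second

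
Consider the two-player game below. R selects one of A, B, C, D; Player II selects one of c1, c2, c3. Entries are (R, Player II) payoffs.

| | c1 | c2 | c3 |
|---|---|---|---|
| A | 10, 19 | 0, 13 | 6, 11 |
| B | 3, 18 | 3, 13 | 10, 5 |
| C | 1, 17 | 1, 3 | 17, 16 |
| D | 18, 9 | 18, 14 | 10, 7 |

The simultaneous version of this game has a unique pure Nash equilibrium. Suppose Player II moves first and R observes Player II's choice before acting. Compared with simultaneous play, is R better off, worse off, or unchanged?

worse off

R best-responds to each possible Player II move:
- c1: BR = D, leader payoff 9.
- c2: BR = D, leader payoff 14.
- c3: BR = C, leader payoff 16.
Player II's induced payoffs are 9, 14, 16, so Player II commits to c3. Subgame-perfect outcome: (C, c3) with payoffs (17, 16).
Under simultaneous play:
R's best replies: c1→D; c2→D; c3→C.
Player II's best replies: A→c1; B→c1; C→c1; D→c2.
Only (D, c2) has each player best-responding; Nash payoffs (18, 14).
R earns 17 sequentially versus 18 at the Nash outcome: worse off.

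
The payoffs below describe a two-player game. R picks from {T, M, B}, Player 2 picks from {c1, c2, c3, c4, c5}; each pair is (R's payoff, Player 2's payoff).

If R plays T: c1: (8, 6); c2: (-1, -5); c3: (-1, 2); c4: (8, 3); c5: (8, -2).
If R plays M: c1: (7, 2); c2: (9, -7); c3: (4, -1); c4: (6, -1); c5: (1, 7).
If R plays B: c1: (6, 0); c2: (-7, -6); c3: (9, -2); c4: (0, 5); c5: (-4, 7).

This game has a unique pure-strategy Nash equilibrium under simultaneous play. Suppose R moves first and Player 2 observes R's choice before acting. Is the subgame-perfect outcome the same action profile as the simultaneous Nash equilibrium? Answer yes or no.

Backward induction with R moving first.
- T → Player 2 plays c1 (best of 6, -5, 2, 3, -2); R gets 8.
- M → Player 2 plays c5 (best of 2, -7, -1, -1, 7); R gets 1.
- B → Player 2 plays c5 (best of 0, -6, -2, 5, 7); R gets -4.
Among 8, 1, -4, the best is 8 at T. Subgame-perfect outcome: (T, c1) with payoffs (8, 6).
For the simultaneous game, intersect best replies.
R's best replies: c1→T; c2→M; c3→B; c4→T; c5→T.
Player 2's best replies: T→c1; M→c5; B→c5.
The unique mutual best reply is (T, c1), giving (8, 6).
Sequential outcome (T, c1) coincides with the Nash profile (T, c1).

yes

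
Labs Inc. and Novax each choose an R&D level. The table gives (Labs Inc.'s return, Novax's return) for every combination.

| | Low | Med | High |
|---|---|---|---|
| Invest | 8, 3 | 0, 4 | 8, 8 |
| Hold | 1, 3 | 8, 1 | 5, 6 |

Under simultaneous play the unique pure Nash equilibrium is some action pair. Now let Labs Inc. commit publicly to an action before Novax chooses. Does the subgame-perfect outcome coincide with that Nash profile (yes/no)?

Work backward from Novax's decision.
- Invest: Novax compares 3, 4, 8 and picks High; Labs Inc. would get 8.
- Hold: Novax compares 3, 1, 6 and picks High; Labs Inc. would get 5.
Labs Inc.'s induced payoffs are 8, 5, so Labs Inc. commits to Invest. Subgame-perfect outcome: (Invest, High) with payoffs (8, 8).
For the simultaneous game, intersect best replies.
Labs Inc.'s best replies: Low→Invest; Med→Hold; High→Invest.
Novax's best replies: Invest→High; Hold→High.
Only (Invest, High) has each player best-responding; Nash payoffs (8, 8).
Sequential outcome (Invest, High) coincides with the Nash profile (Invest, High).

yes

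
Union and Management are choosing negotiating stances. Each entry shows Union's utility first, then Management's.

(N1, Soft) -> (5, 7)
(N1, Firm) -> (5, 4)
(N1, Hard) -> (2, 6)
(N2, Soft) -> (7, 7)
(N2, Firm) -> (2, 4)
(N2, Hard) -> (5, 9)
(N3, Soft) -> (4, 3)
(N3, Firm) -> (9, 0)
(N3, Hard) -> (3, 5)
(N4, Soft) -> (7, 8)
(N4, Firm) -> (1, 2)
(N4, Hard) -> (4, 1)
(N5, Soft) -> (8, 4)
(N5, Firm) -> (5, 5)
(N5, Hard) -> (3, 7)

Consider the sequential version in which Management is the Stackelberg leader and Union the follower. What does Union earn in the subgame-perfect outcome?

Backward induction with Management moving first.
- Soft → Union plays N5 (best of 5, 7, 4, 7, 8); Management gets 4.
- Firm → Union plays N3 (best of 5, 2, 9, 1, 5); Management gets 0.
- Hard → Union plays N2 (best of 2, 5, 3, 4, 3); Management gets 9.
Among 4, 0, 9, the best is 9 at Hard. Subgame-perfect outcome: (N2, Hard) with payoffs (5, 9).

5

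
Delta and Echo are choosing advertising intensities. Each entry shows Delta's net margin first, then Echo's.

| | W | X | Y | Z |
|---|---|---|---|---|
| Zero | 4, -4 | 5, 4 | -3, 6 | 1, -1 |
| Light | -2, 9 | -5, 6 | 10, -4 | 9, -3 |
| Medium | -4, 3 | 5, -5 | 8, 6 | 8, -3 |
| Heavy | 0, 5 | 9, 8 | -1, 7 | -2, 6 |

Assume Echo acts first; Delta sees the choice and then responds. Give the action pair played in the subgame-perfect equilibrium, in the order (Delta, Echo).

(Heavy, X)

Backward induction with Echo moving first.
- W → Delta plays Zero (best of 4, -2, -4, 0); Echo gets -4.
- X → Delta plays Heavy (best of 5, -5, 5, 9); Echo gets 8.
- Y → Delta plays Light (best of -3, 10, 8, -1); Echo gets -4.
- Z → Delta plays Light (best of 1, 9, 8, -2); Echo gets -3.
Among -4, 8, -4, -3, the best is 8 at X. Subgame-perfect outcome: (Heavy, X) with payoffs (9, 8).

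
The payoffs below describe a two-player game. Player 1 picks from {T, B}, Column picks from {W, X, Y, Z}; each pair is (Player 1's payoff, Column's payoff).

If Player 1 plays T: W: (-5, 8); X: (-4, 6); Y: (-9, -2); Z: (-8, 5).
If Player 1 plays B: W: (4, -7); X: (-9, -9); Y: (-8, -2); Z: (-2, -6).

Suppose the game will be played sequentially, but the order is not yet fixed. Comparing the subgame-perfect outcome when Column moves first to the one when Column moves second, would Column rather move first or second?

If Player 1 leads: Column's best replies are T→W, B→Y; Player 1's induced payoffs -5, -8; outcome (T, W), payoffs (-5, 8).
If Column leads: Player 1's best replies are W→B, X→T, Y→B, Z→B; Column's induced payoffs -7, 6, -2, -6; outcome (T, X), payoffs (-4, 6).
Column gets 6 moving first and 8 moving second, so Column prefers to move second.

second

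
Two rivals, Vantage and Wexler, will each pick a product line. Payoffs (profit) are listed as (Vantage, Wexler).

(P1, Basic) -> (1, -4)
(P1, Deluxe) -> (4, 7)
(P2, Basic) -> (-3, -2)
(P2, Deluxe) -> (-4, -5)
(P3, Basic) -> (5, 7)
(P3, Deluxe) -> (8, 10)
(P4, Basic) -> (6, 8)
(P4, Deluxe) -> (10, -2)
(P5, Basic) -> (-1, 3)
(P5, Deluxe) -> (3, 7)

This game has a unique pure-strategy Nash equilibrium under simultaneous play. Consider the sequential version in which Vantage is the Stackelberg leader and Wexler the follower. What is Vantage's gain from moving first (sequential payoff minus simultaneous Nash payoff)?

2

Work backward from Wexler's decision.
- P1: Wexler compares -4, 7 and picks Deluxe; Vantage would get 4.
- P2: Wexler compares -2, -5 and picks Basic; Vantage would get -3.
- P3: Wexler compares 7, 10 and picks Deluxe; Vantage would get 8.
- P4: Wexler compares 8, -2 and picks Basic; Vantage would get 6.
- P5: Wexler compares 3, 7 and picks Deluxe; Vantage would get 3.
Among 4, -3, 8, 6, 3, the best is 8 at P3. Subgame-perfect outcome: (P3, Deluxe) with payoffs (8, 10).
For the simultaneous game, intersect best replies.
Vantage's best replies: Basic→P4; Deluxe→P4.
Wexler's best replies: P1→Deluxe; P2→Basic; P3→Deluxe; P4→Basic; P5→Deluxe.
Only (P4, Basic) has each player best-responding; Nash payoffs (6, 8).
Vantage's commitment gain: 8 − 6 = 2.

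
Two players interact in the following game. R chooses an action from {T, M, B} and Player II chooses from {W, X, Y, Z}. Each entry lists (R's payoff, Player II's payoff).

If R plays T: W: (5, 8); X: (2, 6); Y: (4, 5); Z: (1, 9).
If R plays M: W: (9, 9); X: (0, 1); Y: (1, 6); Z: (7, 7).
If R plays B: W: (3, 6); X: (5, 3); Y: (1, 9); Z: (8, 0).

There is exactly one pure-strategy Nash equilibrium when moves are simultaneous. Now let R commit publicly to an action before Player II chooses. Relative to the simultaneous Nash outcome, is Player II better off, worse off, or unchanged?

Solve by backward induction (R leads).
- T → Player II plays Z (best of 8, 6, 5, 9); R gets 1.
- M → Player II plays W (best of 9, 1, 6, 7); R gets 9.
- B → Player II plays Y (best of 6, 3, 9, 0); R gets 1.
Among 1, 9, 1, the best is 9 at M. Subgame-perfect outcome: (M, W) with payoffs (9, 9).
Under simultaneous play:
R's best replies: W→M; X→B; Y→T; Z→B.
Player II's best replies: T→Z; M→W; B→Y.
Only (M, W) has each player best-responding; Nash payoffs (9, 9).
Player II earns 9 sequentially versus 9 at the Nash outcome: unchanged.

unchanged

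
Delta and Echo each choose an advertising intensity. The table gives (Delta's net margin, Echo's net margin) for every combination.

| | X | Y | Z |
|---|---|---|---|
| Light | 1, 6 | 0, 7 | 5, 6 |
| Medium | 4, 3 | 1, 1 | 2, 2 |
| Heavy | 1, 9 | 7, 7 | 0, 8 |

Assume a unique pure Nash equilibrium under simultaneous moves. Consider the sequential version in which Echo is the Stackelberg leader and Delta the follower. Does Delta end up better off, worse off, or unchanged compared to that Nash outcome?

better off

Delta best-responds to each possible Echo move:
- X: BR = Medium, leader payoff 3.
- Y: BR = Heavy, leader payoff 7.
- Z: BR = Light, leader payoff 6.
Among 3, 7, 6, the best is 7 at Y. Subgame-perfect outcome: (Heavy, Y) with payoffs (7, 7).
Now find the simultaneous Nash equilibrium.
Delta's best replies: X→Medium; Y→Heavy; Z→Light.
Echo's best replies: Light→Y; Medium→X; Heavy→X.
The unique mutual best reply is (Medium, X), giving (4, 3).
Delta earns 7 sequentially versus 4 at the Nash outcome: better off.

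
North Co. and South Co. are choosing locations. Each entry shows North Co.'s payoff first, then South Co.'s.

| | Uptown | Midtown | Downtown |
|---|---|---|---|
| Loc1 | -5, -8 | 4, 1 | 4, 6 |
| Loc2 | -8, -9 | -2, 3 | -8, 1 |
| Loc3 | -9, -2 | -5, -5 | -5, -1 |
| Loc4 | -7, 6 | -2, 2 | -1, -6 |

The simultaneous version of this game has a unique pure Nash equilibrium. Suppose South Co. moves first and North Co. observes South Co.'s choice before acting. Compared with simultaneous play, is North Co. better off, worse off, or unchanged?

unchanged

Work backward from North Co.'s decision.
- Uptown: BR = Loc1, leader payoff -8.
- Midtown: BR = Loc1, leader payoff 1.
- Downtown: BR = Loc1, leader payoff 6.
Maximizing over -8, 1, 6, South Co. chooses Downtown. Subgame-perfect outcome: (Loc1, Downtown) with payoffs (4, 6).
For the simultaneous game, intersect best replies.
North Co.'s best replies: Uptown→Loc1; Midtown→Loc1; Downtown→Loc1.
South Co.'s best replies: Loc1→Downtown; Loc2→Midtown; Loc3→Downtown; Loc4→Uptown.
The unique mutual best reply is (Loc1, Downtown), giving (4, 6).
North Co. earns 4 sequentially versus 4 at the Nash outcome: unchanged.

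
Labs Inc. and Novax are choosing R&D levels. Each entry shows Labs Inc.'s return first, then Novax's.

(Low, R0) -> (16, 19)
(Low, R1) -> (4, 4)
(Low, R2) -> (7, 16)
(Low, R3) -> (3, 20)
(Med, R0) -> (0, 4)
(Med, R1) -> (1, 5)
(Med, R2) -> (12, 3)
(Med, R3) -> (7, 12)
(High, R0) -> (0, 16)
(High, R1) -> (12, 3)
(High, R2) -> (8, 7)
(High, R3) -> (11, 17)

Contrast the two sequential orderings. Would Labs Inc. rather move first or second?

If Labs Inc. leads: Novax's best replies are Low→R3, Med→R3, High→R3; Labs Inc.'s induced payoffs 3, 7, 11; outcome (High, R3), payoffs (11, 17).
If Novax leads: Labs Inc.'s best replies are R0→Low, R1→High, R2→Med, R3→High; Novax's induced payoffs 19, 3, 3, 17; outcome (Low, R0), payoffs (16, 19).
Labs Inc. gets 11 moving first and 16 moving second, so Labs Inc. prefers to move second.

second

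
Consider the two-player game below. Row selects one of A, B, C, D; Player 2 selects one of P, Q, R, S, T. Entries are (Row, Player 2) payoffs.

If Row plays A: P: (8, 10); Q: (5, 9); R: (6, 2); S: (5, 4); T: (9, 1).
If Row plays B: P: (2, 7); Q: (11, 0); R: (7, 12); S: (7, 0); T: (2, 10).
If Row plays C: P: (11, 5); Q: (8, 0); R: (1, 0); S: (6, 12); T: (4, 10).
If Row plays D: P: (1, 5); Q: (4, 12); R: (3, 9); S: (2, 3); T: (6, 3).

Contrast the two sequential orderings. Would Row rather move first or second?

first

If Row leads: Player 2's best replies are A→P, B→R, C→S, D→Q; Row's induced payoffs 8, 7, 6, 4; outcome (A, P), payoffs (8, 10).
If Player 2 leads: Row's best replies are P→C, Q→B, R→B, S→B, T→A; Player 2's induced payoffs 5, 0, 12, 0, 1; outcome (B, R), payoffs (7, 12).
Row gets 8 moving first and 7 moving second, so Row prefers to move first.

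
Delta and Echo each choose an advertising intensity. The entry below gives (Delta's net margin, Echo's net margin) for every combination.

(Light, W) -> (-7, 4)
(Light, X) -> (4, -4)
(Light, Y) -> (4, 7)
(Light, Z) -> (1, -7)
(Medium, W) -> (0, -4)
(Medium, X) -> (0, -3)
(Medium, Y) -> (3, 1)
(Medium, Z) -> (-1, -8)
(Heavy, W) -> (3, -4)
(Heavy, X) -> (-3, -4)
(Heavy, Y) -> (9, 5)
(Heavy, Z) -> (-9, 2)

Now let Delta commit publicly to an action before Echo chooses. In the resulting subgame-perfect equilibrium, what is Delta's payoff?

Backward induction with Delta moving first.
- Light: Echo compares 4, -4, 7, -7 and picks Y; Delta would get 4.
- Medium: Echo compares -4, -3, 1, -8 and picks Y; Delta would get 3.
- Heavy: Echo compares -4, -4, 5, 2 and picks Y; Delta would get 9.
Among 4, 3, 9, the best is 9 at Heavy. Subgame-perfect outcome: (Heavy, Y) with payoffs (9, 5).

9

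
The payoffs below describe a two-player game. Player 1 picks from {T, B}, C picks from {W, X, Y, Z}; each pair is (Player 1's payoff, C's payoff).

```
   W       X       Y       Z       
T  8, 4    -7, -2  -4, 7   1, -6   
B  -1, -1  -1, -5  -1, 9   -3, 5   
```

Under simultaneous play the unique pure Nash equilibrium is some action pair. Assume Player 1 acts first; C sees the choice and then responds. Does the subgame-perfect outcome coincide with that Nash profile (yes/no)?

Work backward from C's decision.
- T: C compares 4, -2, 7, -6 and picks Y; Player 1 would get -4.
- B: C compares -1, -5, 9, 5 and picks Y; Player 1 would get -1.
Among -4, -1, the best is -1 at B. Subgame-perfect outcome: (B, Y) with payoffs (-1, 9).
For the simultaneous game, intersect best replies.
Player 1's best replies: W→T; X→B; Y→B; Z→T.
C's best replies: T→Y; B→Y.
The unique mutual best reply is (B, Y), giving (-1, 9).
Sequential outcome (B, Y) coincides with the Nash profile (B, Y).

yes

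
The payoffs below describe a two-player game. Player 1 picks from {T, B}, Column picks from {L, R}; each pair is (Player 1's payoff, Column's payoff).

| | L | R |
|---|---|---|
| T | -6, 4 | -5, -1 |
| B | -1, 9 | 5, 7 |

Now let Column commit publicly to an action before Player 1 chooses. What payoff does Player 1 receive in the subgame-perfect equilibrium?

-1

Backward induction with Column moving first.
- L: BR = B, leader payoff 9.
- R: BR = B, leader payoff 7.
Maximizing over 9, 7, Column chooses L. Subgame-perfect outcome: (B, L) with payoffs (-1, 9).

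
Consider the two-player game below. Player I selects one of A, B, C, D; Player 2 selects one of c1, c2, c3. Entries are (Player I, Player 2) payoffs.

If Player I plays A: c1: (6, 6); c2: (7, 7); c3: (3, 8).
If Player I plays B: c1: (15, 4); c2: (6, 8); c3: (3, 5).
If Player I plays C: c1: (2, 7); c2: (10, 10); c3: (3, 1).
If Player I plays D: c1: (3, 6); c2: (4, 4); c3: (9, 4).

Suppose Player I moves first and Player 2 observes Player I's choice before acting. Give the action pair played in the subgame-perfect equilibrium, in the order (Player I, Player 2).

Player 2 best-responds to each possible Player I move:
- A: Player 2 compares 6, 7, 8 and picks c3; Player I would get 3.
- B: Player 2 compares 4, 8, 5 and picks c2; Player I would get 6.
- C: Player 2 compares 7, 10, 1 and picks c2; Player I would get 10.
- D: Player 2 compares 6, 4, 4 and picks c1; Player I would get 3.
Among 3, 6, 10, 3, the best is 10 at C. Subgame-perfect outcome: (C, c2) with payoffs (10, 10).

(C, c2)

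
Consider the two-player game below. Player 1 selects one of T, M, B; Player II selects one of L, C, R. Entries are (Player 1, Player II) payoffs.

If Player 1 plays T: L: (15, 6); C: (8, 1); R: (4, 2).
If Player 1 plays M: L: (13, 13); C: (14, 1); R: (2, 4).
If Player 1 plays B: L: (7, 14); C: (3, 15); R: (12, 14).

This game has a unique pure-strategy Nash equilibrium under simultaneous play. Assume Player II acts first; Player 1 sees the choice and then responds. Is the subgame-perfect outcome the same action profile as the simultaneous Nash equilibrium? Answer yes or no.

no

Solve by backward induction (Player II leads).
- L: Player 1 compares 15, 13, 7 and picks T; Player II would get 6.
- C: Player 1 compares 8, 14, 3 and picks M; Player II would get 1.
- R: Player 1 compares 4, 2, 12 and picks B; Player II would get 14.
Player II's induced payoffs are 6, 1, 14, so Player II commits to R. Subgame-perfect outcome: (B, R) with payoffs (12, 14).
Under simultaneous play:
Player 1's best replies: L→T; C→M; R→B.
Player II's best replies: T→L; M→L; B→C.
The unique mutual best reply is (T, L), giving (15, 6).
Sequential outcome (B, R) differs from the Nash profile (T, L).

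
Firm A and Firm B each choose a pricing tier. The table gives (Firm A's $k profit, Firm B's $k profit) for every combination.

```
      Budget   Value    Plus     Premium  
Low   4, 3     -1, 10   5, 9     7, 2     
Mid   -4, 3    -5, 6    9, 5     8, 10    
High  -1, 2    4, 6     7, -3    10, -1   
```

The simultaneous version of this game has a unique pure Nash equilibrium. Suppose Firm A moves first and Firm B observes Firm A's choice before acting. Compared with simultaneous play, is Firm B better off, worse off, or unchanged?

Firm B best-responds to each possible Firm A move:
- Low: Firm B compares 3, 10, 9, 2 and picks Value; Firm A would get -1.
- Mid: Firm B compares 3, 6, 5, 10 and picks Premium; Firm A would get 8.
- High: Firm B compares 2, 6, -3, -1 and picks Value; Firm A would get 4.
Among -1, 8, 4, the best is 8 at Mid. Subgame-perfect outcome: (Mid, Premium) with payoffs (8, 10).
Under simultaneous play:
Firm A's best replies: Budget→Low; Value→High; Plus→Mid; Premium→High.
Firm B's best replies: Low→Value; Mid→Premium; High→Value.
Only (High, Value) has each player best-responding; Nash payoffs (4, 6).
Firm B earns 10 sequentially versus 6 at the Nash outcome: better off.

better off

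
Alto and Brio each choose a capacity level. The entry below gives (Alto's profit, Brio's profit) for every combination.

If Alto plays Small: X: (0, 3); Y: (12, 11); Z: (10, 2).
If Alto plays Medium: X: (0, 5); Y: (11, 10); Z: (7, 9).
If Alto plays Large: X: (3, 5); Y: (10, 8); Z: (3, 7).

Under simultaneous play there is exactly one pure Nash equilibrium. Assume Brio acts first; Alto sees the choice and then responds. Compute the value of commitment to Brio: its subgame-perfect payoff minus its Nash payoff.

Solve by backward induction (Brio leads).
- X → Alto plays Large (best of 0, 0, 3); Brio gets 5.
- Y → Alto plays Small (best of 12, 11, 10); Brio gets 11.
- Z → Alto plays Small (best of 10, 7, 3); Brio gets 2.
Maximizing over 5, 11, 2, Brio chooses Y. Subgame-perfect outcome: (Small, Y) with payoffs (12, 11).
Now find the simultaneous Nash equilibrium.
Alto's best replies: X→Large; Y→Small; Z→Small.
Brio's best replies: Small→Y; Medium→Y; Large→Y.
The unique mutual best reply is (Small, Y), giving (12, 11).
Brio's commitment gain: 11 − 11 = 0.

0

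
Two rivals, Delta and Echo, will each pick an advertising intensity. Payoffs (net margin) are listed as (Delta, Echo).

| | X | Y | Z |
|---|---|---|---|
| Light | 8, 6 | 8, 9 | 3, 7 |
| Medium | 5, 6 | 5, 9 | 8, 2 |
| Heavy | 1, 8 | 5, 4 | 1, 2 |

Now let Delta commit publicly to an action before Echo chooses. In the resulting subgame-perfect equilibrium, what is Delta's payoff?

Backward induction with Delta moving first.
- Light: BR = Y, leader payoff 8.
- Medium: BR = Y, leader payoff 5.
- Heavy: BR = X, leader payoff 1.
Delta's induced payoffs are 8, 5, 1, so Delta commits to Light. Subgame-perfect outcome: (Light, Y) with payoffs (8, 9).

8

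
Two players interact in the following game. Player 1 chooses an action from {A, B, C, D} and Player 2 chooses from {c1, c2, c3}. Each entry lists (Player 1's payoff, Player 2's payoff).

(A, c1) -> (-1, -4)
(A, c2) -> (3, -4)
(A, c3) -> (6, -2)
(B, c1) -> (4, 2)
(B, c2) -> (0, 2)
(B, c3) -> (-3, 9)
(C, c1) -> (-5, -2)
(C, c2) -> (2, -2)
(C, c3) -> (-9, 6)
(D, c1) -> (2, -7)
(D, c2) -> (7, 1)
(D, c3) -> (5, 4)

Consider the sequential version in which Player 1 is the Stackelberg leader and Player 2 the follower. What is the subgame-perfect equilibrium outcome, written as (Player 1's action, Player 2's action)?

(A, c3)

Work backward from Player 2's decision.
- A: Player 2 compares -4, -4, -2 and picks c3; Player 1 would get 6.
- B: Player 2 compares 2, 2, 9 and picks c3; Player 1 would get -3.
- C: Player 2 compares -2, -2, 6 and picks c3; Player 1 would get -9.
- D: Player 2 compares -7, 1, 4 and picks c3; Player 1 would get 5.
Player 1's induced payoffs are 6, -3, -9, 5, so Player 1 commits to A. Subgame-perfect outcome: (A, c3) with payoffs (6, -2).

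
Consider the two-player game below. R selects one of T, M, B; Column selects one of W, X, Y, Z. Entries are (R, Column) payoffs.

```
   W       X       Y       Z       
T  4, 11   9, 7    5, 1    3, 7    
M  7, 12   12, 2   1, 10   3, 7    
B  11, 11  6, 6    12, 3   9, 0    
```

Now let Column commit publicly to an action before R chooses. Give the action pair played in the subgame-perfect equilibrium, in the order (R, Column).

(B, W)

Solve by backward induction (Column leads).
- W: R compares 4, 7, 11 and picks B; Column would get 11.
- X: R compares 9, 12, 6 and picks M; Column would get 2.
- Y: R compares 5, 1, 12 and picks B; Column would get 3.
- Z: R compares 3, 3, 9 and picks B; Column would get 0.
Maximizing over 11, 2, 3, 0, Column chooses W. Subgame-perfect outcome: (B, W) with payoffs (11, 11).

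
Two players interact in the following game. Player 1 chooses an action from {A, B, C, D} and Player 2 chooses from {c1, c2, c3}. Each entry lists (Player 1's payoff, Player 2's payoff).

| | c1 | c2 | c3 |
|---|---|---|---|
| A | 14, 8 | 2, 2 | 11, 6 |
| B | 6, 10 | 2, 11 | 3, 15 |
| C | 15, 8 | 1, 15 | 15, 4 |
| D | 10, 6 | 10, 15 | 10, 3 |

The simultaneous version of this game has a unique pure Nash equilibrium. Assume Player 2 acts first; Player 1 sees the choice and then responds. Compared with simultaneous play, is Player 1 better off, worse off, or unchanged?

unchanged

Solve by backward induction (Player 2 leads).
- c1 → Player 1 plays C (best of 14, 6, 15, 10); Player 2 gets 8.
- c2 → Player 1 plays D (best of 2, 2, 1, 10); Player 2 gets 15.
- c3 → Player 1 plays C (best of 11, 3, 15, 10); Player 2 gets 4.
Maximizing over 8, 15, 4, Player 2 chooses c2. Subgame-perfect outcome: (D, c2) with payoffs (10, 15).
Now find the simultaneous Nash equilibrium.
Player 1's best replies: c1→C; c2→D; c3→C.
Player 2's best replies: A→c1; B→c3; C→c2; D→c2.
The unique mutual best reply is (D, c2), giving (10, 15).
Player 1 earns 10 sequentially versus 10 at the Nash outcome: unchanged.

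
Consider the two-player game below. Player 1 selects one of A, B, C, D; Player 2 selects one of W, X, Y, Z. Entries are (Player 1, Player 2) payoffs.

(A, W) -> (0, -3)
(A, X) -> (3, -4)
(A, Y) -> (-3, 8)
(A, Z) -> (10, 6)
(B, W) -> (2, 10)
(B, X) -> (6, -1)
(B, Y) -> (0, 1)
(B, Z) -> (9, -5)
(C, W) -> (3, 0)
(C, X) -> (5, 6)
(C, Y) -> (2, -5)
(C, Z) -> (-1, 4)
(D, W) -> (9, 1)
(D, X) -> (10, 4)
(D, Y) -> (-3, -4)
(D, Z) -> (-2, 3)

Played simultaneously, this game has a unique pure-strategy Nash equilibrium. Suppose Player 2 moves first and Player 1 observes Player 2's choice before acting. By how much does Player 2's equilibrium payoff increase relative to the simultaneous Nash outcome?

2

Player 1 best-responds to each possible Player 2 move:
- W: BR = D, leader payoff 1.
- X: BR = D, leader payoff 4.
- Y: BR = C, leader payoff -5.
- Z: BR = A, leader payoff 6.
Player 2's induced payoffs are 1, 4, -5, 6, so Player 2 commits to Z. Subgame-perfect outcome: (A, Z) with payoffs (10, 6).
Under simultaneous play:
Player 1's best replies: W→D; X→D; Y→C; Z→A.
Player 2's best replies: A→Y; B→W; C→X; D→X.
The unique mutual best reply is (D, X), giving (10, 4).
Player 2's commitment gain: 6 − 4 = 2.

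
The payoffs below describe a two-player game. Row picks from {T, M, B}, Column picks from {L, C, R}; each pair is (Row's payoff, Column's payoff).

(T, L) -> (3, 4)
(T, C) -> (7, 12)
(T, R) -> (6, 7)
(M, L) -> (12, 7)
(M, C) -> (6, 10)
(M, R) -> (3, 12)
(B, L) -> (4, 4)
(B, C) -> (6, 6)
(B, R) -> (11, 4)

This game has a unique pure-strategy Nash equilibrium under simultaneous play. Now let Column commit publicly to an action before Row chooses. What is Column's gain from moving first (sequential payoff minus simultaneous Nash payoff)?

Solve by backward induction (Column leads).
- L → Row plays M (best of 3, 12, 4); Column gets 7.
- C → Row plays T (best of 7, 6, 6); Column gets 12.
- R → Row plays B (best of 6, 3, 11); Column gets 4.
Maximizing over 7, 12, 4, Column chooses C. Subgame-perfect outcome: (T, C) with payoffs (7, 12).
For the simultaneous game, intersect best replies.
Row's best replies: L→M; C→T; R→B.
Column's best replies: T→C; M→R; B→C.
The unique mutual best reply is (T, C), giving (7, 12).
Column's commitment gain: 12 − 12 = 0.

0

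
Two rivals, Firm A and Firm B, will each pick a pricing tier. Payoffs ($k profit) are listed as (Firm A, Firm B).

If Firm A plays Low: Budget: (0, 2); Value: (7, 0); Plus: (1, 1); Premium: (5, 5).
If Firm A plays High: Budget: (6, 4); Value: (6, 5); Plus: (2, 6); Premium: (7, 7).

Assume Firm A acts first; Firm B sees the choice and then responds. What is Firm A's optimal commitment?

Work backward from Firm B's decision.
- Low: Firm B compares 2, 0, 1, 5 and picks Premium; Firm A would get 5.
- High: Firm B compares 4, 5, 6, 7 and picks Premium; Firm A would get 7.
Firm A's induced payoffs are 5, 7, so Firm A commits to High. Subgame-perfect outcome: (High, Premium) with payoffs (7, 7).

High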